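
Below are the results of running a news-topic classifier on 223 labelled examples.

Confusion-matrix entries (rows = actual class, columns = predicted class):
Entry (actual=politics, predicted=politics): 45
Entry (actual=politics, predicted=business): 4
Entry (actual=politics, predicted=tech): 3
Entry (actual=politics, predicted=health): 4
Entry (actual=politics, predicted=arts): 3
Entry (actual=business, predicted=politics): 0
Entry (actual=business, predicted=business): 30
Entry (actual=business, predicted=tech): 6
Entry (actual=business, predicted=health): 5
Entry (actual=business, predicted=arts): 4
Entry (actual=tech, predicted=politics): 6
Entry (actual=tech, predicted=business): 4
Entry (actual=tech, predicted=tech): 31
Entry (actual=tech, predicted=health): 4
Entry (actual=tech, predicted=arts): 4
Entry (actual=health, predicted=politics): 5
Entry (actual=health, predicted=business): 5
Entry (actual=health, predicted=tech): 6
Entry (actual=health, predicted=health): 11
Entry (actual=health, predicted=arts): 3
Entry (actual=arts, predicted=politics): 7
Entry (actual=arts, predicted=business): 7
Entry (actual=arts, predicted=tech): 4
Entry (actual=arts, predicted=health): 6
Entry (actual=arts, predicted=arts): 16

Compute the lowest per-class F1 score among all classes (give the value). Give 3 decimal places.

0.367

Per-class F1 score (2·TP/(2·TP+FP+FN)):
  politics: TP=45, FP=0+6+5+7=18, FN=4+3+4+3=14 → 90/122 = 0.7377
  business: TP=30, FP=4+4+5+7=20, FN=0+6+5+4=15 → 60/95 = 0.6316
  tech: TP=31, FP=3+6+6+4=19, FN=6+4+4+4=18 → 62/99 = 0.6263
  health: TP=11, FP=4+5+4+6=19, FN=5+5+6+3=19 → 22/60 = 0.3667
  arts: TP=16, FP=3+4+4+3=14, FN=7+7+4+6=24 → 32/70 = 0.4571
Lowest is class 'health' with F1 score = 0.367.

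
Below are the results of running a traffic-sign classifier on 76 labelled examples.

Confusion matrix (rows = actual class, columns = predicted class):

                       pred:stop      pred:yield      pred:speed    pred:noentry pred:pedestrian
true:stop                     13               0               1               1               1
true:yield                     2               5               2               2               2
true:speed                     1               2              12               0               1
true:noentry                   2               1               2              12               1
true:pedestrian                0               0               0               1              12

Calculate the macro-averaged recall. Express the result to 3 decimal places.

Per-class recall (TP/(TP+FN)):
  stop: TP=13, FN=0+1+1+1=3 → 13/16 = 0.8125
  yield: TP=5, FN=2+2+2+2=8 → 5/13 = 0.3846
  speed: TP=12, FN=1+2+0+1=4 → 12/16 = 0.7500
  noentry: TP=12, FN=2+1+2+1=6 → 12/18 = 0.6667
  pedestrian: TP=12, FN=0+0+0+1=1 → 12/13 = 0.9231
Macro-recall = mean = (0.8125 + 0.3846 + 0.7500 + 0.6667 + 0.9231) / 5 = 0.707

0.707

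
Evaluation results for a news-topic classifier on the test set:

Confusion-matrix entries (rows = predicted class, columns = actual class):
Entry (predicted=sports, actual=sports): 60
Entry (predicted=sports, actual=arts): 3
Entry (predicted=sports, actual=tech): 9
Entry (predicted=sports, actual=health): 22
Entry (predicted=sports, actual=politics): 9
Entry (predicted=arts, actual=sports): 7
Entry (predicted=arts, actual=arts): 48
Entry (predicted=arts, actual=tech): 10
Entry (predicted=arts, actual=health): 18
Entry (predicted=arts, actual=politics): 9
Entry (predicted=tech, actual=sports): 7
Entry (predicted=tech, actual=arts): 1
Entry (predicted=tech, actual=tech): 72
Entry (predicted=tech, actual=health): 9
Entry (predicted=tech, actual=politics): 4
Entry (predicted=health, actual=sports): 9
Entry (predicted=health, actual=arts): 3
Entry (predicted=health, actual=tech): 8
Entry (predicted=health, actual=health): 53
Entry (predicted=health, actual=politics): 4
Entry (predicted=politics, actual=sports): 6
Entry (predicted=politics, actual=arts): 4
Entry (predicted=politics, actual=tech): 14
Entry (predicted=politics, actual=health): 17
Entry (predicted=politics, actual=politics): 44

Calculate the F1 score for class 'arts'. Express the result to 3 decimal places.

One-vs-rest for 'arts': TP = diagonal; FP = other classes predicted 'arts'; FN = 'arts' predicted as other.
F1 score = 2·TP/(2·TP+FP+FN).
arts: TP=48, FP=7+10+18+9=44, FN=3+1+3+4=11 → 96/151 = 0.6358

0.636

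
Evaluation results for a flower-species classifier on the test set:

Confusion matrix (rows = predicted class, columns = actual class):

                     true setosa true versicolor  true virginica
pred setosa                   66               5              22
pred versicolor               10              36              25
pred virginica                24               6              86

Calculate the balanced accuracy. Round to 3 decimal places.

0.691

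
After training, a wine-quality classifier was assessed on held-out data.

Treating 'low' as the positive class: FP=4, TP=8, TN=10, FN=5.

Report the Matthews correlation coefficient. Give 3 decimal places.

0.331

MCC = (TP·TN − FP·FN) / √((TP+FP)(TP+FN)(TN+FP)(TN+FN))
Numerator = 8·10 − 4·5 = 60
Denominator = √(12·13·14·15) = √32760 = 180.9972
MCC = 60 / 180.9972 = 0.331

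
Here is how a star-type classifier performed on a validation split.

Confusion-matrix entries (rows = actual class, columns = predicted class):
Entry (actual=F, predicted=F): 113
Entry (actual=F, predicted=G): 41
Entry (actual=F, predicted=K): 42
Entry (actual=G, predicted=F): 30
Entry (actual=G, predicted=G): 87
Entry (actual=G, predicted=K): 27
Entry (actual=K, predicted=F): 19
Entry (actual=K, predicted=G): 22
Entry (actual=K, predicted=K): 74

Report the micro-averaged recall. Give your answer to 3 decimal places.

Micro-averaging pools counts across classes: ΣTP=274, ΣFP=181, ΣFN=181.
Micro-recall = TP/(TP+FN) on pooled counts = 0.602 (equals overall accuracy in single-label multiclass).

0.602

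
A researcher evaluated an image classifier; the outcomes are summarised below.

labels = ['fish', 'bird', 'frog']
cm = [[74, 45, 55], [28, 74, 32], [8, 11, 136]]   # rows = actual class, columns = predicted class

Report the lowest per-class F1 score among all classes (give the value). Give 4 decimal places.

Per-class F1 score (2·TP/(2·TP+FP+FN)):
  fish: TP=74, FP=28+8=36, FN=45+55=100 → 148/284 = 0.52113
  bird: TP=74, FP=45+11=56, FN=28+32=60 → 148/264 = 0.56061
  frog: TP=136, FP=55+32=87, FN=8+11=19 → 272/378 = 0.71958
Lowest is class 'fish' with F1 score = 0.5211.

0.5211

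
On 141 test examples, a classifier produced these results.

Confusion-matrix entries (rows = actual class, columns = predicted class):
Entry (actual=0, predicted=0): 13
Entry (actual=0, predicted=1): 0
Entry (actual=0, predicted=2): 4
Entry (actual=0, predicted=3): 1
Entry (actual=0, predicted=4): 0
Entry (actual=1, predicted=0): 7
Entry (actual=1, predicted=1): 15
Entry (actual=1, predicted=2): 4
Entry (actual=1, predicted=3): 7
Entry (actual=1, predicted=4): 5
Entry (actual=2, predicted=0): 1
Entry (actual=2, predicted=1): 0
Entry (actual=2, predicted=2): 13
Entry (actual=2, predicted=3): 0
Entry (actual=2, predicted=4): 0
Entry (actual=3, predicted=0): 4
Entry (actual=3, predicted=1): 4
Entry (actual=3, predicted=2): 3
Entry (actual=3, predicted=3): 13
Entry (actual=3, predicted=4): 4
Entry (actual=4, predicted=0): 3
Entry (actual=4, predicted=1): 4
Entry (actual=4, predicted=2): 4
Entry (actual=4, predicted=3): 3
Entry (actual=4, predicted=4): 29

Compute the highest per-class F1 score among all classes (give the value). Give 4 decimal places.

0.7160

Per-class F1 score (2·TP/(2·TP+FP+FN)):
  0: TP=13, FP=7+1+4+3=15, FN=0+4+1+0=5 → 26/46 = 0.56522
  1: TP=15, FP=0+0+4+4=8, FN=7+4+7+5=23 → 30/61 = 0.49180
  2: TP=13, FP=4+4+3+4=15, FN=1+0+0+0=1 → 26/42 = 0.61905
  3: TP=13, FP=1+7+0+3=11, FN=4+4+3+4=15 → 26/52 = 0.50000
  4: TP=29, FP=0+5+0+4=9, FN=3+4+4+3=14 → 58/81 = 0.71605
Highest is class '4' with F1 score = 0.7160.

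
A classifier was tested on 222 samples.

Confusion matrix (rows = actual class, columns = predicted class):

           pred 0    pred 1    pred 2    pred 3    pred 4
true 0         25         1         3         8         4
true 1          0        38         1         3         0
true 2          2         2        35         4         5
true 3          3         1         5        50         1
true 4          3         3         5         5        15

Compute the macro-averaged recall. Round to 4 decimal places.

Per-class recall (TP/(TP+FN)):
  0: TP=25, FN=1+3+8+4=16 → 25/41 = 0.60976
  1: TP=38, FN=0+1+3+0=4 → 38/42 = 0.90476
  2: TP=35, FN=2+2+4+5=13 → 35/48 = 0.72917
  3: TP=50, FN=3+1+5+1=10 → 50/60 = 0.83333
  4: TP=15, FN=3+3+5+5=16 → 15/31 = 0.48387
Macro-recall = mean = (0.60976 + 0.90476 + 0.72917 + 0.83333 + 0.48387) / 5 = 0.7122

0.7122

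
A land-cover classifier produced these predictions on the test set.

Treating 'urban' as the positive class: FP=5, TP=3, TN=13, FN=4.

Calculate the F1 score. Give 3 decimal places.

Precision = TP/(TP+FP) = 3/8 = 0.3750
Recall = TP/(TP+FN) = 3/7 = 0.4286
F1 = 2·TP/(2·TP+FP+FN) = 6/15 = 0.400

0.400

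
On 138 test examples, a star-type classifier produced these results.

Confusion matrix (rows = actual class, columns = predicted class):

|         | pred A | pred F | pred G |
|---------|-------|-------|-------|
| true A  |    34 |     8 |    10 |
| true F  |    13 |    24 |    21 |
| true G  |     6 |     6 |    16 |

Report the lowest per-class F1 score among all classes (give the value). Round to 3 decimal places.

0.427

Per-class F1 score (2·TP/(2·TP+FP+FN)):
  A: TP=34, FP=13+6=19, FN=8+10=18 → 68/105 = 0.6476
  F: TP=24, FP=8+6=14, FN=13+21=34 → 48/96 = 0.5000
  G: TP=16, FP=10+21=31, FN=6+6=12 → 32/75 = 0.4267
Lowest is class 'G' with F1 score = 0.427.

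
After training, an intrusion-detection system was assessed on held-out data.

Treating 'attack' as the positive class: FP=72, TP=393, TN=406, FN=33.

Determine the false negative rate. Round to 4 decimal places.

0.0775

FNR = FN/(FN+TP) = 33/(33+393) = 0.0775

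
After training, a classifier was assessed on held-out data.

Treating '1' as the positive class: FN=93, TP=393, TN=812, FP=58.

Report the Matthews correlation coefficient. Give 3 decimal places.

0.755

MCC = (TP·TN − FP·FN) / √((TP+FP)(TP+FN)(TN+FP)(TN+FN))
Numerator = 393·812 − 58·93 = 313722
Denominator = √(451·486·870·905) = √172576097100 = 415422.7932
MCC = 313722 / 415422.7932 = 0.755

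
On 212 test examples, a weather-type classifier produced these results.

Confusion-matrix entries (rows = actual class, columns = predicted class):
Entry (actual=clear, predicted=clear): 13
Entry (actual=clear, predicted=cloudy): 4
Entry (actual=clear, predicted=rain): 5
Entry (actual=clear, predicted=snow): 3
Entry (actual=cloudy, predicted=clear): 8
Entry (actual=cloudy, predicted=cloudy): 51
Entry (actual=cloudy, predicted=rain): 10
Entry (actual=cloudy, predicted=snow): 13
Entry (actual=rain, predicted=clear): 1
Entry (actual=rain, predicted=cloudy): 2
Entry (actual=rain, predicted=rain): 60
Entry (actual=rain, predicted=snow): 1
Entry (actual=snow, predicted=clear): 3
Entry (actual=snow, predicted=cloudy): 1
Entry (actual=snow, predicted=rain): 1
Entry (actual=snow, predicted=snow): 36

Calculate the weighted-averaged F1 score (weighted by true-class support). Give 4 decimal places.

0.7500

Per-class F1 score (2·TP/(2·TP+FP+FN)):
  clear: TP=13, FP=8+1+3=12, FN=4+5+3=12 → 26/50 = 0.52000
  cloudy: TP=51, FP=4+2+1=7, FN=8+10+13=31 → 102/140 = 0.72857
  rain: TP=60, FP=5+10+1=16, FN=1+2+1=4 → 120/140 = 0.85714
  snow: TP=36, FP=3+13+1=17, FN=3+1+1=5 → 72/94 = 0.76596
Weighted-F1 score = Σ (supportᵢ/N)·F1 scoreᵢ with N=212: (25/212)·0.52000 + (82/212)·0.72857 + (64/212)·0.85714 + (41/212)·0.76596 = 0.7500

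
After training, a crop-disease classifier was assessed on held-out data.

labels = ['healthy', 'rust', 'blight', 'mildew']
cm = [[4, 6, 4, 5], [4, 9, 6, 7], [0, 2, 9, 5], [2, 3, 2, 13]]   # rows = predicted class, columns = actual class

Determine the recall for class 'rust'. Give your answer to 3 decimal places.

0.450

Take TP from the diagonal, FP from the rest of the 'rust' prediction marginal, FN from the rest of the 'rust' actual marginal.
recall = TP/(TP+FN).
rust: TP=9, FN=6+2+3=11 → 9/20 = 0.4500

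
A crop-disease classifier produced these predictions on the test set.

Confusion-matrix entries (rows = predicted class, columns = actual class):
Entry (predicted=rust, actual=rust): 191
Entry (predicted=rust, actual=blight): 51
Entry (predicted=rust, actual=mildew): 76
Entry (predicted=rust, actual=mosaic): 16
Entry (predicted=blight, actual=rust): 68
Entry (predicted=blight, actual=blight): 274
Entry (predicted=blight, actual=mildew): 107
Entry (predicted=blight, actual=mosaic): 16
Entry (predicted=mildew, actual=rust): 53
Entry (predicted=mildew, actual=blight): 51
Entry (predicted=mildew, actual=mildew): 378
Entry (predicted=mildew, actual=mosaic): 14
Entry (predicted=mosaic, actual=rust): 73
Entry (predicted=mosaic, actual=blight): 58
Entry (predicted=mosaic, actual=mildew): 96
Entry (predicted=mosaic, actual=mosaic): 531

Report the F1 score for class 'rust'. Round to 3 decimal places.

0.531

F1 score = 2·TP/(2·TP+FP+FN).
rust: TP=191, FP=51+76+16=143, FN=68+53+73=194 → 382/719 = 0.5313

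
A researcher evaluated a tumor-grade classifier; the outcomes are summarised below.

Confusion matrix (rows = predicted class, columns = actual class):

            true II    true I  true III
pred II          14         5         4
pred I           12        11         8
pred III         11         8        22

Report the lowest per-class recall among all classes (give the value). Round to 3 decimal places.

0.378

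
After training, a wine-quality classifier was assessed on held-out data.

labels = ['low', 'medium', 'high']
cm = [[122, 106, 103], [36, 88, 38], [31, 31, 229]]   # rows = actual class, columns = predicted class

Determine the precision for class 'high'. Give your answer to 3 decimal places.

Take TP from the diagonal, FP from the rest of the 'high' prediction marginal, FN from the rest of the 'high' actual marginal.
precision = TP/(TP+FP).
high: TP=229, FP=103+38=141 → 229/370 = 0.6189

0.619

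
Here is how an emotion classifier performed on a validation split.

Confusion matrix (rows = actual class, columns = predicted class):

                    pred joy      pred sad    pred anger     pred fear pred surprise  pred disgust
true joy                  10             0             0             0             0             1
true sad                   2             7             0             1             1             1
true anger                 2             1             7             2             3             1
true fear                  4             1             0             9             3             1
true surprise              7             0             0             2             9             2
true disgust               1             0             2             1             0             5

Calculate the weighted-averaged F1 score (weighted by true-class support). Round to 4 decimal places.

0.5491

Per-class F1 score (2·TP/(2·TP+FP+FN)):
  joy: TP=10, FP=2+2+4+7+1=16, FN=0+0+0+0+1=1 → 20/37 = 0.54054
  sad: TP=7, FP=0+1+1+0+0=2, FN=2+0+1+1+1=5 → 14/21 = 0.66667
  anger: TP=7, FP=0+0+0+0+2=2, FN=2+1+2+3+1=9 → 14/25 = 0.56000
  fear: TP=9, FP=0+1+2+2+1=6, FN=4+1+0+3+1=9 → 18/33 = 0.54545
  surprise: TP=9, FP=0+1+3+3+0=7, FN=7+0+0+2+2=11 → 18/36 = 0.50000
  disgust: TP=5, FP=1+1+1+1+2=6, FN=1+0+2+1+0=4 → 10/20 = 0.50000
Weighted-F1 score = Σ (supportᵢ/N)·F1 scoreᵢ with N=86: (11/86)·0.54054 + (12/86)·0.66667 + (16/86)·0.56000 + (18/86)·0.54545 + (20/86)·0.50000 + (9/86)·0.50000 = 0.5491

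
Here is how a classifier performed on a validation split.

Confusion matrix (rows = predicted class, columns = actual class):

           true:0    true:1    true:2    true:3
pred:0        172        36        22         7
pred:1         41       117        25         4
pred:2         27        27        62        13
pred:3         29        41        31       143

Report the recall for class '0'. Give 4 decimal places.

recall = TP/(TP+FN).
0: TP=172, FN=41+27+29=97 → 172/269 = 0.63941

0.6394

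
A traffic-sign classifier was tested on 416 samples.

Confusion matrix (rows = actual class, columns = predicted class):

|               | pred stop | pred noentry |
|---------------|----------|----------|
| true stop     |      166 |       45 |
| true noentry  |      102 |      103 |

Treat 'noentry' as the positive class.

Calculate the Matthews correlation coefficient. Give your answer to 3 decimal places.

0.302

MCC = (TP·TN − FP·FN) / √((TP+FP)(TP+FN)(TN+FP)(TN+FN))
Numerator = 103·166 − 45·102 = 12508
Denominator = √(148·205·211·268) = √1715666320 = 41420.6026
MCC = 12508 / 41420.6026 = 0.302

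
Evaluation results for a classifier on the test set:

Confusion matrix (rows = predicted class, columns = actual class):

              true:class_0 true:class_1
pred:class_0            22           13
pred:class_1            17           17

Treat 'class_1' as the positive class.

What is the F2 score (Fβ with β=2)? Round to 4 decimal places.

Fβ = (1+β²)·TP / ((1+β²)·TP + β²·FN + FP), with β²=4
= 5·17 / (5·17 + 4·13 + 17) = 0.5519

0.5519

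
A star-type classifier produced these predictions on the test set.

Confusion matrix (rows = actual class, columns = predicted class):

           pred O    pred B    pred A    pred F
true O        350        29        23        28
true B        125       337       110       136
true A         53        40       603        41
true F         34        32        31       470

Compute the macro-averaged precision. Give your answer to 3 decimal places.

Per-class precision (TP/(TP+FP)):
  O: TP=350, FP=125+53+34=212 → 350/562 = 0.6228
  B: TP=337, FP=29+40+32=101 → 337/438 = 0.7694
  A: TP=603, FP=23+110+31=164 → 603/767 = 0.7862
  F: TP=470, FP=28+136+41=205 → 470/675 = 0.6963
Macro-precision = mean = (0.6228 + 0.7694 + 0.7862 + 0.6963) / 4 = 0.719

0.719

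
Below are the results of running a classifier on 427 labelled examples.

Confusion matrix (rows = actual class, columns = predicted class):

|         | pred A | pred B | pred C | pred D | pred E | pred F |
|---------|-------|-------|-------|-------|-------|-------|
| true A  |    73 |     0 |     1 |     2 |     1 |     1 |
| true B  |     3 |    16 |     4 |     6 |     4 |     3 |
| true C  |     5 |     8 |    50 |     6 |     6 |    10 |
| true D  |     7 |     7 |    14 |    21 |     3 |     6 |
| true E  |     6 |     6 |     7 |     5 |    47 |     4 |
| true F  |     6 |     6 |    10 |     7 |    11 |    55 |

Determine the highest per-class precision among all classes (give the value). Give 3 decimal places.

Per-class precision (TP/(TP+FP)):
  A: TP=73, FP=3+5+7+6+6=27 → 73/100 = 0.7300
  B: TP=16, FP=0+8+7+6+6=27 → 16/43 = 0.3721
  C: TP=50, FP=1+4+14+7+10=36 → 50/86 = 0.5814
  D: TP=21, FP=2+6+6+5+7=26 → 21/47 = 0.4468
  E: TP=47, FP=1+4+6+3+11=25 → 47/72 = 0.6528
  F: TP=55, FP=1+3+10+6+4=24 → 55/79 = 0.6962
Highest is class 'A' with precision = 0.730.

0.730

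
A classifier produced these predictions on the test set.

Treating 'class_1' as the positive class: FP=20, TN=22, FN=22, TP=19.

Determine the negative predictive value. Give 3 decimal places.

NPV = TN/(TN+FN) = 22/(22+22) = 0.500

0.500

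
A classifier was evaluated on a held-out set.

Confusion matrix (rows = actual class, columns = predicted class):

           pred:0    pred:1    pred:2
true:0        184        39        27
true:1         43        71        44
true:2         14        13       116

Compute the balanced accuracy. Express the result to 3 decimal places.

0.666

Balanced accuracy = mean of per-class recall.
  0: recall = 184/250 = 0.7360
  1: recall = 71/158 = 0.4494
  2: recall = 116/143 = 0.8112
Mean = (0.7360 + 0.4494 + 0.8112) / 3 = 0.666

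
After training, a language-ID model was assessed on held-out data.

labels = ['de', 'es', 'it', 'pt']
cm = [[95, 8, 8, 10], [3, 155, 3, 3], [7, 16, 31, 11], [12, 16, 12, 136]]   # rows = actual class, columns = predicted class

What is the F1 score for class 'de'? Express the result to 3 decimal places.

0.798

One-vs-rest for 'de': TP = diagonal; FP = other classes predicted 'de'; FN = 'de' predicted as other.
F1 score = 2·TP/(2·TP+FP+FN).
de: TP=95, FP=3+7+12=22, FN=8+8+10=26 → 190/238 = 0.7983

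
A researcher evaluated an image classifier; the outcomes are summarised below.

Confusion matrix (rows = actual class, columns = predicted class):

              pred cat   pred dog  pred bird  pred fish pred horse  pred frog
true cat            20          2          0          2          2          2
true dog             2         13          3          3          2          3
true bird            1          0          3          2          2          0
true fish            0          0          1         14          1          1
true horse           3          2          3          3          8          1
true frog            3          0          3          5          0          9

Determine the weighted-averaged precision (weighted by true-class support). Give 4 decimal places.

0.5980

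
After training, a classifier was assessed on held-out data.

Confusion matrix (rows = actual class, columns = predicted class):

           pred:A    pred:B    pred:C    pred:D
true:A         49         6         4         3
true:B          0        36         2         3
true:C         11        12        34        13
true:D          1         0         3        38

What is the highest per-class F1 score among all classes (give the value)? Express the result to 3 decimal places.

0.797

Per-class F1 score (2·TP/(2·TP+FP+FN)):
  A: TP=49, FP=0+11+1=12, FN=6+4+3=13 → 98/123 = 0.7967
  B: TP=36, FP=6+12+0=18, FN=0+2+3=5 → 72/95 = 0.7579
  C: TP=34, FP=4+2+3=9, FN=11+12+13=36 → 68/113 = 0.6018
  D: TP=38, FP=3+3+13=19, FN=1+0+3=4 → 76/99 = 0.7677
Highest is class 'A' with F1 score = 0.797.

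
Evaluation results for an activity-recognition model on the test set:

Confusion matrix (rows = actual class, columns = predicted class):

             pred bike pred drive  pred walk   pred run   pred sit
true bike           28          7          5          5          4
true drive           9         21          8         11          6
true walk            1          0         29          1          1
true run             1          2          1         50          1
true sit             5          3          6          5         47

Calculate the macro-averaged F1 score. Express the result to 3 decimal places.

Per-class F1 score (2·TP/(2·TP+FP+FN)):
  bike: TP=28, FP=9+1+1+5=16, FN=7+5+5+4=21 → 56/93 = 0.6022
  drive: TP=21, FP=7+0+2+3=12, FN=9+8+11+6=34 → 42/88 = 0.4773
  walk: TP=29, FP=5+8+1+6=20, FN=1+0+1+1=3 → 58/81 = 0.7160
  run: TP=50, FP=5+11+1+5=22, FN=1+2+1+1=5 → 100/127 = 0.7874
  sit: TP=47, FP=4+6+1+1=12, FN=5+3+6+5=19 → 94/125 = 0.7520
Macro-F1 score = mean = (0.6022 + 0.4773 + 0.7160 + 0.7874 + 0.7520) / 5 = 0.667

0.667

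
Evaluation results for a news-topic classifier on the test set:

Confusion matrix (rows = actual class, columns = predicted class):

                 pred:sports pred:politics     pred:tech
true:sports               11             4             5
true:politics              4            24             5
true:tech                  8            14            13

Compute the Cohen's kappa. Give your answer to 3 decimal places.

Observed agreement pₒ = trace/N = 48/88 = 0.5455
Expected agreement pₑ = Σ (rowᵢ·colᵢ)/N² = (20·23 + 33·42 + 35·23)/88² = 0.3423
κ = (pₒ − pₑ)/(1 − pₑ) = (0.5455 − 0.3423)/(1 − 0.3423) = 0.309

0.309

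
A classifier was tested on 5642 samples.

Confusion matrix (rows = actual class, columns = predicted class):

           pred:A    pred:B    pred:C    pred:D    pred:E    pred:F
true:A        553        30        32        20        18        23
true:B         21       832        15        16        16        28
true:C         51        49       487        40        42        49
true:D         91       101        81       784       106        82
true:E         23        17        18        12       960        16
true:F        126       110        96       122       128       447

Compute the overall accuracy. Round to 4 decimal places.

0.7201

Accuracy = trace / total = (553+832+487+784+960+447=4063) / 5642 = 4063/5642 = 0.7201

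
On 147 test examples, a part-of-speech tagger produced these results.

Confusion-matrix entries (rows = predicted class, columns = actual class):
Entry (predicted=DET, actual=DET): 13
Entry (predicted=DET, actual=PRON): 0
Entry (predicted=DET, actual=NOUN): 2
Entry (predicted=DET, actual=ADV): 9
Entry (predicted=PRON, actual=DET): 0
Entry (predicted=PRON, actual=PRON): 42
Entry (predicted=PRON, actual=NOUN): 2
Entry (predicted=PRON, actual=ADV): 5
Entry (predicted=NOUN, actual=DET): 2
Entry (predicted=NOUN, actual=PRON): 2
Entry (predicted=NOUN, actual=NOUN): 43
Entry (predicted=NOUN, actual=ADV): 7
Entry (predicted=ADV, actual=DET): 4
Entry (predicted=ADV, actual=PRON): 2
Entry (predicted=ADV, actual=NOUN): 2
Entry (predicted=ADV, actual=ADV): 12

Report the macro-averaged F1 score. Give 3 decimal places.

Per-class F1 score (2·TP/(2·TP+FP+FN)):
  DET: TP=13, FP=0+2+9=11, FN=0+2+4=6 → 26/43 = 0.6047
  PRON: TP=42, FP=0+2+5=7, FN=0+2+2=4 → 84/95 = 0.8842
  NOUN: TP=43, FP=2+2+7=11, FN=2+2+2=6 → 86/103 = 0.8350
  ADV: TP=12, FP=4+2+2=8, FN=9+5+7=21 → 24/53 = 0.4528
Macro-F1 score = mean = (0.6047 + 0.8842 + 0.8350 + 0.4528) / 4 = 0.694

0.694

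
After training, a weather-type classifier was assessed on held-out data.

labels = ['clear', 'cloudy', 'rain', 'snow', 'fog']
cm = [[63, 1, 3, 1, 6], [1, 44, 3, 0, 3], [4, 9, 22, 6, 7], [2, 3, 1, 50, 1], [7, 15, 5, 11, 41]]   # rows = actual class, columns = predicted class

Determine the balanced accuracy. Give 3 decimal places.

Balanced accuracy = mean of per-class recall.
  clear: recall = 63/74 = 0.8514
  cloudy: recall = 44/51 = 0.8627
  rain: recall = 22/48 = 0.4583
  snow: recall = 50/57 = 0.8772
  fog: recall = 41/79 = 0.5190
Mean = (0.8514 + 0.8627 + 0.4583 + 0.8772 + 0.5190) / 5 = 0.714

0.714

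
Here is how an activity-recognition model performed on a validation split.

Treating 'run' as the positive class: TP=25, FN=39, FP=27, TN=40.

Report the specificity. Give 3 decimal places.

0.597

Specificity = TN/(TN+FP) = 40/(40+27) = 0.597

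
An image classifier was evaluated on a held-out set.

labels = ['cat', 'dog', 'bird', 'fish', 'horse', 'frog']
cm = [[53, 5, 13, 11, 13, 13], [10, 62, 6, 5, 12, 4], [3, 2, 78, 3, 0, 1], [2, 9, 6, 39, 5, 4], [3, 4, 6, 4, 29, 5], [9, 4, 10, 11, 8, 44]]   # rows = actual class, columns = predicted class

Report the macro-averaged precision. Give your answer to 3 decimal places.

Per-class precision (TP/(TP+FP)):
  cat: TP=53, FP=10+3+2+3+9=27 → 53/80 = 0.6625
  dog: TP=62, FP=5+2+9+4+4=24 → 62/86 = 0.7209
  bird: TP=78, FP=13+6+6+6+10=41 → 78/119 = 0.6555
  fish: TP=39, FP=11+5+3+4+11=34 → 39/73 = 0.5342
  horse: TP=29, FP=13+12+0+5+8=38 → 29/67 = 0.4328
  frog: TP=44, FP=13+4+1+4+5=27 → 44/71 = 0.6197
Macro-precision = mean = (0.6625 + 0.7209 + 0.6555 + 0.5342 + 0.4328 + 0.6197) / 6 = 0.604

0.604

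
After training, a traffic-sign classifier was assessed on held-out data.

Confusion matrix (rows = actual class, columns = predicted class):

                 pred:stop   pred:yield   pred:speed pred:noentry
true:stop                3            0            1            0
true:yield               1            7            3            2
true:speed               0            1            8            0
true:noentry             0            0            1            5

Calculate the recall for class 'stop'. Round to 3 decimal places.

recall = TP/(TP+FN).
stop: TP=3, FN=0+1+0=1 → 3/4 = 0.7500

0.750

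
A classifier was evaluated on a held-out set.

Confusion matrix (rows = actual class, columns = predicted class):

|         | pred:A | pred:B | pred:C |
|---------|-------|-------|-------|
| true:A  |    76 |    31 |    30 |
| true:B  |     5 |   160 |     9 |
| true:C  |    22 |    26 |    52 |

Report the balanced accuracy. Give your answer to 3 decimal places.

0.665

Balanced accuracy = mean of per-class recall.
  A: recall = 76/137 = 0.5547
  B: recall = 160/174 = 0.9195
  C: recall = 52/100 = 0.5200
Mean = (0.5547 + 0.9195 + 0.5200) / 3 = 0.665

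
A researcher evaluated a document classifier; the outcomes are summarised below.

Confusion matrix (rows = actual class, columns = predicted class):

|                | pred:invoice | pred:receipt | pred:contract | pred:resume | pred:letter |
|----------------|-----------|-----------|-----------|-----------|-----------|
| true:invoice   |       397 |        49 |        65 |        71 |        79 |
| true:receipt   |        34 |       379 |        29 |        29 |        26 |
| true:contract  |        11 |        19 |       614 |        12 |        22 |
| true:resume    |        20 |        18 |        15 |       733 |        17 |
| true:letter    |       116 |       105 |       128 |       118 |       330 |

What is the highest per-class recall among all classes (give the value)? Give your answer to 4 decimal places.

Per-class recall (TP/(TP+FN)):
  invoice: TP=397, FN=49+65+71+79=264 → 397/661 = 0.60061
  receipt: TP=379, FN=34+29+29+26=118 → 379/497 = 0.76258
  contract: TP=614, FN=11+19+12+22=64 → 614/678 = 0.90560
  resume: TP=733, FN=20+18+15+17=70 → 733/803 = 0.91283
  letter: TP=330, FN=116+105+128+118=467 → 330/797 = 0.41405
Highest is class 'resume' with recall = 0.9128.

0.9128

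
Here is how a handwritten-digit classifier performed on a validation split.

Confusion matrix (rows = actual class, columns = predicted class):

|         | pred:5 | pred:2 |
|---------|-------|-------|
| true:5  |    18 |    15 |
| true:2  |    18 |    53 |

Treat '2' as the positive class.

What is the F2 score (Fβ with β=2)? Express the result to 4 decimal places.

0.7528

Fβ = (1+β²)·TP / ((1+β²)·TP + β²·FN + FP), with β²=4
= 5·53 / (5·53 + 4·18 + 15) = 0.7528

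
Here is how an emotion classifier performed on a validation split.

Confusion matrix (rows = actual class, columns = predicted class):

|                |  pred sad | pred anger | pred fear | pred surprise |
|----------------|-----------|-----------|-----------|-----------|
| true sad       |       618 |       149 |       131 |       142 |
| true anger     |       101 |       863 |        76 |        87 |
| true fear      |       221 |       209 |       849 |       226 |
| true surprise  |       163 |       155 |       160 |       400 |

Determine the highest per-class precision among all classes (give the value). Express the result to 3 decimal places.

Per-class precision (TP/(TP+FP)):
  sad: TP=618, FP=101+221+163=485 → 618/1103 = 0.5603
  anger: TP=863, FP=149+209+155=513 → 863/1376 = 0.6272
  fear: TP=849, FP=131+76+160=367 → 849/1216 = 0.6982
  surprise: TP=400, FP=142+87+226=455 → 400/855 = 0.4678
Highest is class 'fear' with precision = 0.698.

0.698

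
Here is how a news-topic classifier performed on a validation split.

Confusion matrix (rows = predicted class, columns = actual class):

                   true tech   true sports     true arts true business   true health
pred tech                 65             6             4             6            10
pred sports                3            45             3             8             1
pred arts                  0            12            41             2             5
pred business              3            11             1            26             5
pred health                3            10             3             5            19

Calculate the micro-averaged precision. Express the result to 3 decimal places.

Micro-averaging pools counts across classes: ΣTP=196, ΣFP=101, ΣFN=101.
Micro-precision = TP/(TP+FP) on pooled counts = 0.660 (equals overall accuracy in single-label multiclass).

0.660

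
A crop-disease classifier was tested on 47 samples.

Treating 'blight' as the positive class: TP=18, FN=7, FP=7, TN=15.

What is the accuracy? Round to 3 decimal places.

Accuracy = (TP+TN)/N = (18+15)/47 = 0.702

0.702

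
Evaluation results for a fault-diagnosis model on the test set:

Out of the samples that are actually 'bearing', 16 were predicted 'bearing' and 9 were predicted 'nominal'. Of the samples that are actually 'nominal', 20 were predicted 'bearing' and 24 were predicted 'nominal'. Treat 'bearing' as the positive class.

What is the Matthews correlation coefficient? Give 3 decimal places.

MCC = (TP·TN − FP·FN) / √((TP+FP)(TP+FN)(TN+FP)(TN+FN))
Numerator = 16·24 − 20·9 = 204
Denominator = √(36·25·44·33) = √1306800 = 1143.1535
MCC = 204 / 1143.1535 = 0.178

0.178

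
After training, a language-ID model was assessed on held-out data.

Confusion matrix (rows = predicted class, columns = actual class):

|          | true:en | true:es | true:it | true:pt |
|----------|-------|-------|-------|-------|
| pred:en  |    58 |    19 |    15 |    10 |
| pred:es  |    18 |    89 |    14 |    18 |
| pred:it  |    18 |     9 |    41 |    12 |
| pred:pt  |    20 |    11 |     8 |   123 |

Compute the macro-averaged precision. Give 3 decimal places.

Per-class precision (TP/(TP+FP)):
  en: TP=58, FP=19+15+10=44 → 58/102 = 0.5686
  es: TP=89, FP=18+14+18=50 → 89/139 = 0.6403
  it: TP=41, FP=18+9+12=39 → 41/80 = 0.5125
  pt: TP=123, FP=20+11+8=39 → 123/162 = 0.7593
Macro-precision = mean = (0.5686 + 0.6403 + 0.5125 + 0.7593) / 4 = 0.620

0.620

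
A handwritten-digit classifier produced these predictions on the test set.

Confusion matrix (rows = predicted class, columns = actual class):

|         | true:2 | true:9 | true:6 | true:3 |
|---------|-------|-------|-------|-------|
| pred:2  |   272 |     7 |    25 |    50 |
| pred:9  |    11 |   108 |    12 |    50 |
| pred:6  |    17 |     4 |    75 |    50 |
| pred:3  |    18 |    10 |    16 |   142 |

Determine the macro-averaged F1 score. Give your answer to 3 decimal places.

Per-class F1 score (2·TP/(2·TP+FP+FN)):
  2: TP=272, FP=7+25+50=82, FN=11+17+18=46 → 544/672 = 0.8095
  9: TP=108, FP=11+12+50=73, FN=7+4+10=21 → 216/310 = 0.6968
  6: TP=75, FP=17+4+50=71, FN=25+12+16=53 → 150/274 = 0.5474
  3: TP=142, FP=18+10+16=44, FN=50+50+50=150 → 284/478 = 0.5941
Macro-F1 score = mean = (0.8095 + 0.6968 + 0.5474 + 0.5941) / 4 = 0.662

0.662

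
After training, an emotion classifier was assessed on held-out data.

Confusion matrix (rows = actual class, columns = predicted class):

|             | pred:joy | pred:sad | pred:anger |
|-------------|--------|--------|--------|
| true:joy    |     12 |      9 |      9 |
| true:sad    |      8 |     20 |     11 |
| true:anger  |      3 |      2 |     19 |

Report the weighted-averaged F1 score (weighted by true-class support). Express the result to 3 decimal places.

Per-class F1 score (2·TP/(2·TP+FP+FN)):
  joy: TP=12, FP=8+3=11, FN=9+9=18 → 24/53 = 0.4528
  sad: TP=20, FP=9+2=11, FN=8+11=19 → 40/70 = 0.5714
  anger: TP=19, FP=9+11=20, FN=3+2=5 → 38/63 = 0.6032
Weighted-F1 score = Σ (supportᵢ/N)·F1 scoreᵢ with N=93: (30/93)·0.4528 + (39/93)·0.5714 + (24/93)·0.6032 = 0.541

0.541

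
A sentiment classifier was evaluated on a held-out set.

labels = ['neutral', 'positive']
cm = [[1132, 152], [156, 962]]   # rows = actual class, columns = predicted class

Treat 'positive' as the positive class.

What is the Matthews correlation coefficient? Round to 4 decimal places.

0.7423

MCC = (TP·TN − FP·FN) / √((TP+FP)(TP+FN)(TN+FP)(TN+FN))
Numerator = 962·1132 − 152·156 = 1065272
Denominator = √(1114·1118·1284·1288) = √2059718553984 = 1435171.9597
MCC = 1065272 / 1435171.9597 = 0.7423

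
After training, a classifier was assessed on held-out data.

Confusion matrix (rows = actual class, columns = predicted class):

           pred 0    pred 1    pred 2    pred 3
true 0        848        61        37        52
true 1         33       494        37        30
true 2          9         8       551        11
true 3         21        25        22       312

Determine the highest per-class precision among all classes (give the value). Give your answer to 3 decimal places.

0.931

Per-class precision (TP/(TP+FP)):
  0: TP=848, FP=33+9+21=63 → 848/911 = 0.9308
  1: TP=494, FP=61+8+25=94 → 494/588 = 0.8401
  2: TP=551, FP=37+37+22=96 → 551/647 = 0.8516
  3: TP=312, FP=52+30+11=93 → 312/405 = 0.7704
Highest is class '0' with precision = 0.931.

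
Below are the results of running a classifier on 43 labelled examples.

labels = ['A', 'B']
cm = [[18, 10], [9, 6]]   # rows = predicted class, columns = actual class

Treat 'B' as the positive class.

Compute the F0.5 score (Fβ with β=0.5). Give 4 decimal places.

0.3947

Fβ = (1+β²)·TP / ((1+β²)·TP + β²·FN + FP), with β²=1/4
= 1.25·6 / (1.25·6 + 0.25·10 + 9) = 0.3947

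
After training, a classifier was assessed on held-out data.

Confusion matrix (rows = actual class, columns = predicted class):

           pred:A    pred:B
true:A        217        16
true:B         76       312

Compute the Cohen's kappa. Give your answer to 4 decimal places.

Observed agreement pₒ = trace/N = 529/621 = 0.85185
Expected agreement pₑ = Σ (rowᵢ·colᵢ)/N² = (233·293 + 388·328)/621² = 0.50703
κ = (pₒ − pₑ)/(1 − pₑ) = (0.85185 − 0.50703)/(1 − 0.50703) = 0.6995

0.6995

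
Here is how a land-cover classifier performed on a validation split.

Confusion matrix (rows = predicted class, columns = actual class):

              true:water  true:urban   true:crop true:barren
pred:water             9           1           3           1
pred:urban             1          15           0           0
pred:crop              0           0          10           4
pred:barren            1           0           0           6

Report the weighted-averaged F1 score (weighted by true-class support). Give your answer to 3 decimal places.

0.782

Per-class F1 score (2·TP/(2·TP+FP+FN)):
  water: TP=9, FP=1+3+1=5, FN=1+0+1=2 → 18/25 = 0.7200
  urban: TP=15, FP=1+0+0=1, FN=1+0+0=1 → 30/32 = 0.9375
  crop: TP=10, FP=0+0+4=4, FN=3+0+0=3 → 20/27 = 0.7407
  barren: TP=6, FP=1+0+0=1, FN=1+0+4=5 → 12/18 = 0.6667
Weighted-F1 score = Σ (supportᵢ/N)·F1 scoreᵢ with N=51: (11/51)·0.7200 + (16/51)·0.9375 + (13/51)·0.7407 + (11/51)·0.6667 = 0.782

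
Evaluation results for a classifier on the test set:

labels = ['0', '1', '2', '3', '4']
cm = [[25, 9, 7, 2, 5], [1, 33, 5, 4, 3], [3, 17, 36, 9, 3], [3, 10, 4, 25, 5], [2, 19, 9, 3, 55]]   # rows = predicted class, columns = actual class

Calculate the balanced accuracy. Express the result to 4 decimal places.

Balanced accuracy = mean of per-class recall.
  0: recall = 25/34 = 0.73529
  1: recall = 33/88 = 0.37500
  2: recall = 36/61 = 0.59016
  3: recall = 25/43 = 0.58140
  4: recall = 55/71 = 0.77465
Mean = (0.73529 + 0.37500 + 0.59016 + 0.58140 + 0.77465) / 5 = 0.6113

0.6113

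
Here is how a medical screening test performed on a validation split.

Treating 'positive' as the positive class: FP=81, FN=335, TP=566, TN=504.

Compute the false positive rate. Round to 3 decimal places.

0.138

FPR = FP/(FP+TN) = 81/(81+504) = 0.138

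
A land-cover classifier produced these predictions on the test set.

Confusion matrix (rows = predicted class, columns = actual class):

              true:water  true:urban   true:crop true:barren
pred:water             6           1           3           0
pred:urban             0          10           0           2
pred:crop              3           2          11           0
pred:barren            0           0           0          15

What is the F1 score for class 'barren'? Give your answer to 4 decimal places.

Take TP from the diagonal, FP from the rest of the 'barren' prediction marginal, FN from the rest of the 'barren' actual marginal.
F1 score = 2·TP/(2·TP+FP+FN).
barren: TP=15, FP=0+0+0=0, FN=0+2+0=2 → 30/32 = 0.93750

0.9375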